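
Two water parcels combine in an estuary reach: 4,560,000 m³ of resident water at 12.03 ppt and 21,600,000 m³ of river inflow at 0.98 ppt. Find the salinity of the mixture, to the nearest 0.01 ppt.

2.91 ppt

Total salt / total volume:
salt = 4,560,000×12.03 + 21,600,000×0.98 = 54,856,800 + 21,168,000 = 76,024,800
volume = 4,560,000 + 21,600,000 = 26,160,000 m³
S = 76,024,800 / 26,160,000 = 2.9061 ppt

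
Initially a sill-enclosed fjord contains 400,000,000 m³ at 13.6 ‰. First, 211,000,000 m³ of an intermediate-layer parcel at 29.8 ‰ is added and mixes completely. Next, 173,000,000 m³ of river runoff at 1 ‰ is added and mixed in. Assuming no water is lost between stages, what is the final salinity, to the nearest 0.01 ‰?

Salt balance:
Initial salt = 400,000,000×13.6 = 5,440,000,000
After stage 1: salt = 5,440,000,000 + 211,000,000×29.8 = 11,727,800,000; volume = 611,000,000 m³; S = 19.194 ‰
After stage 2: salt = 11,727,800,000 + 173,000,000×1 = 11,900,800,000; volume = 784,000,000 m³
S = 11,900,800,000 / 784,000,000 = 15.1796 ‰

15.18 ‰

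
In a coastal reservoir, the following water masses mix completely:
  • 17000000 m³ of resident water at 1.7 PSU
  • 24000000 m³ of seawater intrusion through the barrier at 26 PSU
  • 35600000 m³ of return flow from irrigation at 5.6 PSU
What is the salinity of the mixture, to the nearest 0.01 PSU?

Mass of salt is conserved:
salt = 17,000,000×1.7 + 24,000,000×26 + 35,600,000×5.6 = 28,900,000 + 624,000,000 + 199,360,000 = 852,260,000
volume = 17,000,000 + 24,000,000 + 35,600,000 = 76,600,000 m³
S = 852,260,000 / 76,600,000 = 11.1261 PSU

11.13 PSU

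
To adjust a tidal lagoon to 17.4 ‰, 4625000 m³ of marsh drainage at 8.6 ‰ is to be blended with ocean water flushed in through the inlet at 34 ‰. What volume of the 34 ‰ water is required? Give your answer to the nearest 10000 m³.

2450000 m³

Salt balance: 4,625,000×8.6 + V×34 = (4,625,000+V)×17.4
39,775,000 + 34V = 80,475,000 + 17.4V
40,700,000 = 16.6V
V = 2,451,807.23 m³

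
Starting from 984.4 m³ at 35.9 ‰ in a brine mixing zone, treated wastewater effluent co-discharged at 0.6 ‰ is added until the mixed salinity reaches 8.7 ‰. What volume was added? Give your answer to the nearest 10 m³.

Salt balance: 984.4×35.9 + V×0.6 = (984.4+V)×8.7
35,339.96 + 0.6V = 8,564.28 + 8.7V
26,775.68 = 8.1V
V = 3,305.64 m³

3310 m³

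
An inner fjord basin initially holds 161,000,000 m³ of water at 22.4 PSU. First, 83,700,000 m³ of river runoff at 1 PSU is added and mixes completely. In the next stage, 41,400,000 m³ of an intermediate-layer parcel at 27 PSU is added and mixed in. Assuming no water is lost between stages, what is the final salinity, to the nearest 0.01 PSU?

Weighted by volume,
Initial salt = 161,000,000×22.4 = 3,606,400,000
After stage 1: salt = 3,606,400,000 + 83,700,000×1 = 3,690,100,000; volume = 244,700,000 m³; S = 15.08 PSU
After stage 2: salt = 3,690,100,000 + 41,400,000×27 = 4,807,900,000; volume = 286,100,000 m³
S = 4,807,900,000 / 286,100,000 = 16.805 PSU

16.80 PSU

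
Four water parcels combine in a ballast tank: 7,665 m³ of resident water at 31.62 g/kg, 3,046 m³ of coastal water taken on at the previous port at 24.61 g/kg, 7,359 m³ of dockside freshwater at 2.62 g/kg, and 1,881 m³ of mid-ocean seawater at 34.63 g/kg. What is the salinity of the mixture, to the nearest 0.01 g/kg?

By conservation of dissolved salt,
salt = 7,665×31.62 + 3,046×24.61 + 7,359×2.62 + 1,881×34.63 = 242,367.3 + 74,962.06 + 19,280.58 + 65,139.03 = 401,748.97
volume = 7,665 + 3,046 + 7,359 + 1,881 = 19,951 m³
S = 401,748.97 / 19,951 = 20.1368 g/kg

20.14 g/kg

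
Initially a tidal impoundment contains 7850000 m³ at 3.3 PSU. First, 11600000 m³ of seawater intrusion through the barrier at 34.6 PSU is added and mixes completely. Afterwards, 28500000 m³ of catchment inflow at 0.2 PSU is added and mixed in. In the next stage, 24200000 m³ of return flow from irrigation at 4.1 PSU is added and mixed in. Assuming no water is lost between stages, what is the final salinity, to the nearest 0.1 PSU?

7.4 PSU

Mass of salt is conserved:
Initial salt = 7,850,000×3.3 = 25,905,000
After stage 1: salt = 25,905,000 + 11,600,000×34.6 = 427,265,000; volume = 19,450,000 m³; S = 21.967 PSU
After stage 2: salt = 427,265,000 + 28,500,000×0.2 = 432,965,000; volume = 47,950,000 m³; S = 9.03 PSU
After stage 3: salt = 432,965,000 + 24,200,000×4.1 = 532,185,000; volume = 72,150,000 m³
S = 532,185,000 / 72,150,000 = 7.3761 PSU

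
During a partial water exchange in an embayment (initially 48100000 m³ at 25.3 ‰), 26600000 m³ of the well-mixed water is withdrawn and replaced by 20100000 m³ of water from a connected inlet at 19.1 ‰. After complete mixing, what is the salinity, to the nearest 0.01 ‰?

22.30 ‰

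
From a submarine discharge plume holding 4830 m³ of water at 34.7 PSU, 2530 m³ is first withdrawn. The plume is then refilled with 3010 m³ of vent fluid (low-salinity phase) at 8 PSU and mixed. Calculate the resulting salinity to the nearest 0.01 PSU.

19.56 PSU

Remaining after removal: 2,300 m³ at 34.7 PSU (salt = 79,810)
After addition: salt = 79,810 + 3,010×8 = 103,890; volume = 5,310 m³
S = 103,890 / 5,310 = 19.565 PSU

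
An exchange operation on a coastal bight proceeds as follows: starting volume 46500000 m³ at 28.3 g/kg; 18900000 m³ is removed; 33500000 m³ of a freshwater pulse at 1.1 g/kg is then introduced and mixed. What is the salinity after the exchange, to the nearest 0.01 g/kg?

13.39 g/kg

Remaining after removal: 27,600,000 m³ at 28.3 g/kg (salt = 781,080,000)
After addition: salt = 781,080,000 + 33,500,000×1.1 = 817,930,000; volume = 61,100,000 m³
S = 817,930,000 / 61,100,000 = 13.3867 g/kg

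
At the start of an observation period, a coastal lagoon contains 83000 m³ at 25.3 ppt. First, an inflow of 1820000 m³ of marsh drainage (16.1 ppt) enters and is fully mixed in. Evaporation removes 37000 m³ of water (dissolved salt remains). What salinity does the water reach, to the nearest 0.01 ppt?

After mixing: salt = 83,000×25.3 + 1,820,000×16.1 = 31,401,900; volume = 1,903,000 m³
After evaporation: salt unchanged = 31,401,900; volume = 1,903,000 − 37,000 = 1,866,000 m³
S = 31,401,900 / 1,866,000 = 16.8285 ppt

16.83 ppt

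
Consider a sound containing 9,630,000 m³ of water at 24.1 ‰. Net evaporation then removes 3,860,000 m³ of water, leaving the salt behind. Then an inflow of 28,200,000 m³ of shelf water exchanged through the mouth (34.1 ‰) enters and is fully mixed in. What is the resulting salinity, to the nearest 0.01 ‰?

After evaporation: salt = 9,630,000×24.1 = 232,083,000; volume = 9,630,000 − 3,860,000 = 5,770,000 m³
After mixing: salt = 232,083,000 + 28,200,000×34.1 = 1,193,703,000; volume = 5,770,000 + 28,200,000 = 33,970,000 m³
S = 1,193,703,000 / 33,970,000 = 35.1399 ‰

35.14 ‰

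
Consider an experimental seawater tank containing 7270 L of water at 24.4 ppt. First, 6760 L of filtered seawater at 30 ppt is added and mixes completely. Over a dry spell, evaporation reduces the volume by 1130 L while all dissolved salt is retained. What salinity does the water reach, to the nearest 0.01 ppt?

29.47 ppt

After mixing: salt = 7,270×24.4 + 6,760×30 = 380,188; volume = 14,030 L
After evaporation: salt unchanged = 380,188; volume = 14,030 − 1,130 = 12,900 L
S = 380,188 / 12,900 = 29.4719 ppt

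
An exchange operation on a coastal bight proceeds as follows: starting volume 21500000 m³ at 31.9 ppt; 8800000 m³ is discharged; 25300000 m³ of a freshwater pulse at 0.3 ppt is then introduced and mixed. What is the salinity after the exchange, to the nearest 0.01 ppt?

Remaining after removal: 12,700,000 m³ at 31.9 ppt (salt = 405,130,000)
After addition: salt = 405,130,000 + 25,300,000×0.3 = 412,720,000; volume = 38,000,000 m³
S = 412,720,000 / 38,000,000 = 10.8611 ppt

10.86 ppt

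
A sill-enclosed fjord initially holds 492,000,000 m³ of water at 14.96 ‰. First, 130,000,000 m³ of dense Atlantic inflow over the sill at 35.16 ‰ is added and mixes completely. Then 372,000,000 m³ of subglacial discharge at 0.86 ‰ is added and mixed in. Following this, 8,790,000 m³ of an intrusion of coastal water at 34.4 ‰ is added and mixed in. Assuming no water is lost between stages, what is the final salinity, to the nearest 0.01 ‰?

12.52 ‰

Conserving salt mass:
Initial salt = 492,000,000×14.96 = 7,360,320,000
After stage 1: salt = 7,360,320,000 + 130,000,000×35.16 = 11,931,120,000; volume = 622,000,000 m³; S = 19.182 ‰
After stage 2: salt = 11,931,120,000 + 372,000,000×0.86 = 12,251,040,000; volume = 994,000,000 m³; S = 12.325 ‰
After stage 3: salt = 12,251,040,000 + 8,790,000×34.4 = 12,553,416,000; volume = 1,002,790,000 m³
S = 12,553,416,000 / 1,002,790,000 = 12.5185 ‰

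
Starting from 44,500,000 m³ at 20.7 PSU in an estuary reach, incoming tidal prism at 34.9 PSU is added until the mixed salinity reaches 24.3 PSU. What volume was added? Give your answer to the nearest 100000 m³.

15100000 m³

Salt balance: 44,500,000×20.7 + V×34.9 = (44,500,000+V)×24.3
921,150,000 + 34.9V = 1,081,350,000 + 24.3V
160,200,000 = 10.6V
V = 15,113,207.55 m³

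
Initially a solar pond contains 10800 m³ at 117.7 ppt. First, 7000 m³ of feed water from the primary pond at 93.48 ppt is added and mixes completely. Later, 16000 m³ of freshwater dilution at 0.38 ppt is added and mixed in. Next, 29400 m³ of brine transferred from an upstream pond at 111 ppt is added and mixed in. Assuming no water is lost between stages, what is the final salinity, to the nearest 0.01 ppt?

Conserving salt mass:
Initial salt = 10,800×117.7 = 1,271,160
After stage 1: salt = 1,271,160 + 7,000×93.48 = 1,925,520; volume = 17,800 m³; S = 108.175 ppt
After stage 2: salt = 1,925,520 + 16,000×0.38 = 1,931,600; volume = 33,800 m³; S = 57.148 ppt
After stage 3: salt = 1,931,600 + 29,400×111 = 5,195,000; volume = 63,200 m³
S = 5,195,000 / 63,200 = 82.1994 ppt

82.20 ppt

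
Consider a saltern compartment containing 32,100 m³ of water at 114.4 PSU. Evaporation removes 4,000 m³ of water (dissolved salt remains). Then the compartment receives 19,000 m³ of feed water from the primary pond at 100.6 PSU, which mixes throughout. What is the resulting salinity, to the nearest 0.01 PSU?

After evaporation: salt = 32,100×114.4 = 3,672,240; volume = 32,100 − 4,000 = 28,100 m³
After mixing: salt = 3,672,240 + 19,000×100.6 = 5,583,640; volume = 28,100 + 19,000 = 47,100 m³
S = 5,583,640 / 47,100 = 118.5486 PSU

118.55 PSU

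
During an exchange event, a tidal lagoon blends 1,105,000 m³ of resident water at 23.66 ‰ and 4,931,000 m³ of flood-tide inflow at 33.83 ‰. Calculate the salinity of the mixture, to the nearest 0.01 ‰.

31.97 ‰

Total salt / total volume:
salt = 1,105,000×23.66 + 4,931,000×33.83 = 26,144,300 + 166,815,730 = 192,960,030
volume = 1,105,000 + 4,931,000 = 6,036,000 m³
S = 192,960,030 / 6,036,000 = 31.9682 ‰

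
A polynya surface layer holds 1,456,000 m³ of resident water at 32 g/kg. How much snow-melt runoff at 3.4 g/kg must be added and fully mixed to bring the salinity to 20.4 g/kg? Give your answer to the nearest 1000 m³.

Salt balance: 1,456,000×32 + V×3.4 = (1,456,000+V)×20.4
46,592,000 + 3.4V = 29,702,400 + 20.4V
16,889,600 = 17V
V = 993,505.88 m³

994000 m³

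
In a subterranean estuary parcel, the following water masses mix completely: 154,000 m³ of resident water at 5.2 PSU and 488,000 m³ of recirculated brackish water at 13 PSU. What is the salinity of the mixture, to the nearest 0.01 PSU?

Total salt / total volume:
salt = 154,000×5.2 + 488,000×13 = 800,800 + 6,344,000 = 7,144,800
volume = 154,000 + 488,000 = 642,000 m³
S = 7,144,800 / 642,000 = 11.129 PSU

11.13 PSU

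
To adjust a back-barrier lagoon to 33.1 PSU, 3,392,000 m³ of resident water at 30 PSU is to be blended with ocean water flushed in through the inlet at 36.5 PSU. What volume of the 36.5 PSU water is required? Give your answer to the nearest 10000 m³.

3090000 m³

Salt balance: 3,392,000×30 + V×36.5 = (3,392,000+V)×33.1
101,760,000 + 36.5V = 112,275,200 + 33.1V
10,515,200 = 3.4V
V = 3,092,705.88 m³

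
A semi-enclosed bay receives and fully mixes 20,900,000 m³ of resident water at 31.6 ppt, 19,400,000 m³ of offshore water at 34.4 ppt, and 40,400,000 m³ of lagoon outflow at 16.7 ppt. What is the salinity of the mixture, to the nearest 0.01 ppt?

24.81 ppt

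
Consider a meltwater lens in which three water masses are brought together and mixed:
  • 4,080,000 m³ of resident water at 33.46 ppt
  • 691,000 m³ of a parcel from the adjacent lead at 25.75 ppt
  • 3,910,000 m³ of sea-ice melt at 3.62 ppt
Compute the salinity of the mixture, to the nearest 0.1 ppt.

19.4 ppt

Conserving salt mass:
salt = 4,080,000×33.46 + 691,000×25.75 + 3,910,000×3.62 = 136,516,800 + 17,793,250 + 14,154,200 = 168,464,250
volume = 4,080,000 + 691,000 + 3,910,000 = 8,681,000 m³
S = 168,464,250 / 8,681,000 = 19.406 ppt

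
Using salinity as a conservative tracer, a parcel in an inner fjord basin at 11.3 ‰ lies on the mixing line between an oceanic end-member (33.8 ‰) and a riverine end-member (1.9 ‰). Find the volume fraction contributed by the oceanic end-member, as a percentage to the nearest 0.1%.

Let g be the oceanic fraction. Salt balance per unit volume:
g×33.8 + (1−g)×1.9 = 11.3
g = (11.3 − 1.9) / (33.8 − 1.9) = 9.4/31.9 = 0.2947

29.5%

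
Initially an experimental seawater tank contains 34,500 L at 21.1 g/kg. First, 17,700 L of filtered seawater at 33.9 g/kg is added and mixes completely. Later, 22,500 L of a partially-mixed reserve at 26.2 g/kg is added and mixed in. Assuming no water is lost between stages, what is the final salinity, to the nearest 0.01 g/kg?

25.67 g/kg

By conservation of dissolved salt,
Initial salt = 34,500×21.1 = 727,950
After stage 1: salt = 727,950 + 17,700×33.9 = 1,327,980; volume = 52,200 L; S = 25.44 g/kg
After stage 2: salt = 1,327,980 + 22,500×26.2 = 1,917,480; volume = 74,700 L
S = 1,917,480 / 74,700 = 25.6691 g/kg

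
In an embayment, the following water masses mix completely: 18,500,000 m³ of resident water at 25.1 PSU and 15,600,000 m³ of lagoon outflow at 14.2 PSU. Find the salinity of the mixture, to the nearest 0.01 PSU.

Mass of salt is conserved:
salt = 18,500,000×25.1 + 15,600,000×14.2 = 464,350,000 + 221,520,000 = 685,870,000
volume = 18,500,000 + 15,600,000 = 34,100,000 m³
S = 685,870,000 / 34,100,000 = 20.1135 PSU

20.11 PSU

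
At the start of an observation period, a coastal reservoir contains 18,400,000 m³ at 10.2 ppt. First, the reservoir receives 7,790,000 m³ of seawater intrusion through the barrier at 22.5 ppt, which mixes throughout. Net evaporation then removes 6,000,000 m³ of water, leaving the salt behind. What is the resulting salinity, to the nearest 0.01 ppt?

17.98 ppt

After mixing: salt = 18,400,000×10.2 + 7,790,000×22.5 = 362,955,000; volume = 26,190,000 m³
After evaporation: salt unchanged = 362,955,000; volume = 26,190,000 − 6,000,000 = 20,190,000 m³
S = 362,955,000 / 20,190,000 = 17.977 ppt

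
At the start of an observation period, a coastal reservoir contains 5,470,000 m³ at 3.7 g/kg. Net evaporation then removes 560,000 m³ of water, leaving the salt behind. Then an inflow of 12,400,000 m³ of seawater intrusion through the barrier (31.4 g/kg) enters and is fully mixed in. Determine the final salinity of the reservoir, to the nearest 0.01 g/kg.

After evaporation: salt = 5,470,000×3.7 = 20,239,000; volume = 5,470,000 − 560,000 = 4,910,000 m³
After mixing: salt = 20,239,000 + 12,400,000×31.4 = 409,599,000; volume = 4,910,000 + 12,400,000 = 17,310,000 m³
S = 409,599,000 / 17,310,000 = 23.6626 g/kg

23.66 g/kg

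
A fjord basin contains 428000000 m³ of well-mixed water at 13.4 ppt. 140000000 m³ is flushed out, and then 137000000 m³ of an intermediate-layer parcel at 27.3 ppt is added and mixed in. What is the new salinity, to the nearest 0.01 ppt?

Remaining after removal: 288,000,000 m³ at 13.4 ppt (salt = 3,859,200,000)
After addition: salt = 3,859,200,000 + 137,000,000×27.3 = 7,599,300,000; volume = 425,000,000 m³
S = 7,599,300,000 / 425,000,000 = 17.8807 ppt

17.88 ppt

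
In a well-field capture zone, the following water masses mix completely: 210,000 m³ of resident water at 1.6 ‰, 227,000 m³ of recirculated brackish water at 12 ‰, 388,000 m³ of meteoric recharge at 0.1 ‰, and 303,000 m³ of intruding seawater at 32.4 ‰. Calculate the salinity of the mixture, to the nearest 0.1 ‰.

11.5 ‰

Conserving salt mass:
salt = 210,000×1.6 + 227,000×12 + 388,000×0.1 + 303,000×32.4 = 336,000 + 2,724,000 + 38,800 + 9,817,200 = 12,916,000
volume = 210,000 + 227,000 + 388,000 + 303,000 = 1,128,000 m³
S = 12,916,000 / 1,128,000 = 11.45 ‰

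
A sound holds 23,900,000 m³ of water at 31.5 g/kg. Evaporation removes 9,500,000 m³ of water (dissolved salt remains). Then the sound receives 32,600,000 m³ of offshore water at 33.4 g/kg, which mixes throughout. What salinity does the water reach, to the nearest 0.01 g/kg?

39.18 g/kg

After evaporation: salt = 23,900,000×31.5 = 752,850,000; volume = 23,900,000 − 9,500,000 = 14,400,000 m³
After mixing: salt = 752,850,000 + 32,600,000×33.4 = 1,841,690,000; volume = 14,400,000 + 32,600,000 = 47,000,000 m³
S = 1,841,690,000 / 47,000,000 = 39.1849 g/kg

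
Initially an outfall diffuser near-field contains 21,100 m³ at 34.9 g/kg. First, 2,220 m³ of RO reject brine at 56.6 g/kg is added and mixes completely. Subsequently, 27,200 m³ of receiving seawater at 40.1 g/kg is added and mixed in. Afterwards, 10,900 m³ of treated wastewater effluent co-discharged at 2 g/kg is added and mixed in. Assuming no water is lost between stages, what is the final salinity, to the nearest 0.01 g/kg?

Conserving salt mass:
Initial salt = 21,100×34.9 = 736,390
After stage 1: salt = 736,390 + 2,220×56.6 = 862,042; volume = 23,320 m³; S = 36.966 g/kg
After stage 2: salt = 862,042 + 27,200×40.1 = 1,952,762; volume = 50,520 m³; S = 38.653 g/kg
After stage 3: salt = 1,952,762 + 10,900×2 = 1,974,562; volume = 61,420 m³
S = 1,974,562 / 61,420 = 32.1485 g/kg

32.15 g/kg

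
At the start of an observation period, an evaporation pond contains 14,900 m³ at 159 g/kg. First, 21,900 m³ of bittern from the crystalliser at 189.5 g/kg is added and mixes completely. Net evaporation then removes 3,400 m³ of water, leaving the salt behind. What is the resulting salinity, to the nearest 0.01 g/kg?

195.18 g/kg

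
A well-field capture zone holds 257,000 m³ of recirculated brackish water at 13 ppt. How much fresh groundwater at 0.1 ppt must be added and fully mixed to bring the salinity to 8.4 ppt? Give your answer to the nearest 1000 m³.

142000 m³

Salt balance: 257,000×13 + V×0.1 = (257,000+V)×8.4
3,341,000 + 0.1V = 2,158,800 + 8.4V
1,182,200 = 8.3V
V = 142,433.73 m³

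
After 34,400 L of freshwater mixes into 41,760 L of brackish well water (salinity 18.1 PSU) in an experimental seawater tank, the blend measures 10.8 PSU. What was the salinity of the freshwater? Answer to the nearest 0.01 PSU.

Salt balance: 41,760×18.1 + 34,400×S = 76,160×10.8
755,856 + 34,400·S = 822,528
S = (822,528 − 755,856) / 34,400 = 1.9381 PSU

1.94 PSU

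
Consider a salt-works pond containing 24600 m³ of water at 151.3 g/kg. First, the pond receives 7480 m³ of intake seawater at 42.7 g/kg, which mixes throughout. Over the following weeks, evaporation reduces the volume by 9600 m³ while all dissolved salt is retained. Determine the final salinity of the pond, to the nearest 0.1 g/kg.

179.8 g/kg

After mixing: salt = 24,600×151.3 + 7,480×42.7 = 4,041,376; volume = 32,080 m³
After evaporation: salt unchanged = 4,041,376; volume = 32,080 − 9,600 = 22,480 m³
S = 4,041,376 / 22,480 = 179.7765 g/kg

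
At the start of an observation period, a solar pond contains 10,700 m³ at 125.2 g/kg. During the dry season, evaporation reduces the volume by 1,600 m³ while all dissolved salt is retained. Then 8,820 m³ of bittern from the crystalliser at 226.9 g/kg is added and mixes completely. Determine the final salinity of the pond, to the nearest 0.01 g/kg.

After evaporation: salt = 10,700×125.2 = 1,339,640; volume = 10,700 − 1,600 = 9,100 m³
After mixing: salt = 1,339,640 + 8,820×226.9 = 3,340,898; volume = 9,100 + 8,820 = 17,920 m³
S = 3,340,898 / 17,920 = 186.434 g/kg

186.43 g/kg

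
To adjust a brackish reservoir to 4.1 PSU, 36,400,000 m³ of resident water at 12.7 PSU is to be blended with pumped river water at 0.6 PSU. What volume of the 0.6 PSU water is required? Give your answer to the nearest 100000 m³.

89400000 m³

Salt balance: 36,400,000×12.7 + V×0.6 = (36,400,000+V)×4.1
462,280,000 + 0.6V = 149,240,000 + 4.1V
313,040,000 = 3.5V
V = 89,440,000 m³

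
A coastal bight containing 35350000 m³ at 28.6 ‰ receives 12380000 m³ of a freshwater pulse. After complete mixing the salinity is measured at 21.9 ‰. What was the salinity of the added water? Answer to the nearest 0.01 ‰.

Salt balance: 35,350,000×28.6 + 12,380,000×S = 47,730,000×21.9
1,011,010,000 + 12,380,000·S = 1,045,287,000
S = (1,045,287,000 − 1,011,010,000) / 12,380,000 = 2.7687 ‰

2.77 ‰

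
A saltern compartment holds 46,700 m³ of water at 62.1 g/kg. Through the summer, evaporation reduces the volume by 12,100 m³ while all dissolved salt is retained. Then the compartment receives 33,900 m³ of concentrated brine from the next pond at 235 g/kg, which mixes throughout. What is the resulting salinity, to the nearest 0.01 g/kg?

158.64 g/kg

After evaporation: salt = 46,700×62.1 = 2,900,070; volume = 46,700 − 12,100 = 34,600 m³
After mixing: salt = 2,900,070 + 33,900×235 = 10,866,570; volume = 34,600 + 33,900 = 68,500 m³
S = 10,866,570 / 68,500 = 158.6361 g/kg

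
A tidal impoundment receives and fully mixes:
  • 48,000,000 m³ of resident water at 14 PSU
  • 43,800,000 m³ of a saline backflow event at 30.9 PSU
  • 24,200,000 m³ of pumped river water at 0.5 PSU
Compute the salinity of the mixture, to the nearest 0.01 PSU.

Weighted by volume,
salt = 48,000,000×14 + 43,800,000×30.9 + 24,200,000×0.5 = 672,000,000 + 1,353,420,000 + 12,100,000 = 2,037,520,000
volume = 48,000,000 + 43,800,000 + 24,200,000 = 116,000,000 m³
S = 2,037,520,000 / 116,000,000 = 17.5648 PSU

17.56 PSU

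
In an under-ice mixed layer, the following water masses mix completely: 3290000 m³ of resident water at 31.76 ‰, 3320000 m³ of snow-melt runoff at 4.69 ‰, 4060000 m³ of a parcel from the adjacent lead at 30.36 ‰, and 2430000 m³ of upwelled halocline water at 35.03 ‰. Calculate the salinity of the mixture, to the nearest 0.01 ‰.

25.07 ‰

Weighted by volume,
salt = 3,290,000×31.76 + 3,320,000×4.69 + 4,060,000×30.36 + 2,430,000×35.03 = 104,490,400 + 15,570,800 + 123,261,600 + 85,122,900 = 328,445,700
volume = 3,290,000 + 3,320,000 + 4,060,000 + 2,430,000 = 13,100,000 m³
S = 328,445,700 / 13,100,000 = 25.0722 ‰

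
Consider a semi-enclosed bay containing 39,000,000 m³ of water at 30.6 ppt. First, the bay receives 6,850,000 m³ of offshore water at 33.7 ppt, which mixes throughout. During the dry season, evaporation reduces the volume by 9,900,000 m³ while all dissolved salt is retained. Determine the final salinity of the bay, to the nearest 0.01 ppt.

39.62 ppt

After mixing: salt = 39,000,000×30.6 + 6,850,000×33.7 = 1,424,245,000; volume = 45,850,000 m³
After evaporation: salt unchanged = 1,424,245,000; volume = 45,850,000 − 9,900,000 = 35,950,000 m³
S = 1,424,245,000 / 35,950,000 = 39.6174 ppt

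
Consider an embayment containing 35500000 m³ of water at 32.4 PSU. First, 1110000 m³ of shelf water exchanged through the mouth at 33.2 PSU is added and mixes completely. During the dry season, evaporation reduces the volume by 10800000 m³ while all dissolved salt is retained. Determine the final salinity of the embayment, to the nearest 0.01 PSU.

45.99 PSU

After mixing: salt = 35,500,000×32.4 + 1,110,000×33.2 = 1,187,052,000; volume = 36,610,000 m³
After evaporation: salt unchanged = 1,187,052,000; volume = 36,610,000 − 10,800,000 = 25,810,000 m³
S = 1,187,052,000 / 25,810,000 = 45.9919 PSU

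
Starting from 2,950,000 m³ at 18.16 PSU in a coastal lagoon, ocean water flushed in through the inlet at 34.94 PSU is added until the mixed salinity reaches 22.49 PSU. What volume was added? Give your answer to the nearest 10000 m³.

Salt balance: 2,950,000×18.16 + V×34.94 = (2,950,000+V)×22.49
53,572,000 + 34.94V = 66,345,500 + 22.49V
12,773,500 = 12.45V
V = 1,025,983.94 m³

1030000 m³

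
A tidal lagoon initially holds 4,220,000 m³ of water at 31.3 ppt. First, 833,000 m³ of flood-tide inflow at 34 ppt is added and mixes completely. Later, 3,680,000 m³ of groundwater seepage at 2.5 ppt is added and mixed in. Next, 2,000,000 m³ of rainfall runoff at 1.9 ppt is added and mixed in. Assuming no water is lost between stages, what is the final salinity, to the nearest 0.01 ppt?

16.16 ppt

Salt balance:
Initial salt = 4,220,000×31.3 = 132,086,000
After stage 1: salt = 132,086,000 + 833,000×34 = 160,408,000; volume = 5,053,000 m³; S = 31.745 ppt
After stage 2: salt = 160,408,000 + 3,680,000×2.5 = 169,608,000; volume = 8,733,000 m³; S = 19.422 ppt
After stage 3: salt = 169,608,000 + 2,000,000×1.9 = 173,408,000; volume = 10,733,000 m³
S = 173,408,000 / 10,733,000 = 16.1565 ppt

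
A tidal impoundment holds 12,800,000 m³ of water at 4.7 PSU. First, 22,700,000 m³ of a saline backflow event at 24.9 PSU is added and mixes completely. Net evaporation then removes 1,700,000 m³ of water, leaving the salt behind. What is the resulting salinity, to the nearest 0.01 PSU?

After mixing: salt = 12,800,000×4.7 + 22,700,000×24.9 = 625,390,000; volume = 35,500,000 m³
After evaporation: salt unchanged = 625,390,000; volume = 35,500,000 − 1,700,000 = 33,800,000 m³
S = 625,390,000 / 33,800,000 = 18.5027 PSU

18.50 PSU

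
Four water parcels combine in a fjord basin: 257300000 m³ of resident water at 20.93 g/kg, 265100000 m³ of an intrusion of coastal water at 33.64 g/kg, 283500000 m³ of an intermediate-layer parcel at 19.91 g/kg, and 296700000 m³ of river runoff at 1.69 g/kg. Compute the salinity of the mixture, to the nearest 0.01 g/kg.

18.55 g/kg

Conserving salt mass:
salt = 257,300,000×20.93 + 265,100,000×33.64 + 283,500,000×19.91 + 296,700,000×1.69 = 5,385,289,000 + 8,917,964,000 + 5,644,485,000 + 501,423,000 = 20,449,161,000
volume = 257,300,000 + 265,100,000 + 283,500,000 + 296,700,000 = 1,102,600,000 m³
S = 20,449,161,000 / 1,102,600,000 = 18.5463 g/kg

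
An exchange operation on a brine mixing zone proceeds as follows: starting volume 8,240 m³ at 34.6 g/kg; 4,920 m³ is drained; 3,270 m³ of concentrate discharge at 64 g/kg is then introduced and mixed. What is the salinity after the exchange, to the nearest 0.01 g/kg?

Remaining after removal: 3,320 m³ at 34.6 g/kg (salt = 114,872)
After addition: salt = 114,872 + 3,270×64 = 324,152; volume = 6,590 m³
S = 324,152 / 6,590 = 49.1885 g/kg

49.19 g/kg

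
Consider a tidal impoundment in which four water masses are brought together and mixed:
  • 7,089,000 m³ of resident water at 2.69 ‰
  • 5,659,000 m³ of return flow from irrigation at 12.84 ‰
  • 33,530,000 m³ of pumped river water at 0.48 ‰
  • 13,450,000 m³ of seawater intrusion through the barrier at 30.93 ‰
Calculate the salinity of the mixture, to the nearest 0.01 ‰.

Total salt / total volume:
salt = 7,089,000×2.69 + 5,659,000×12.84 + 33,530,000×0.48 + 13,450,000×30.93 = 19,069,410 + 72,661,560 + 16,094,400 + 416,008,500 = 523,833,870
volume = 7,089,000 + 5,659,000 + 33,530,000 + 13,450,000 = 59,728,000 m³
S = 523,833,870 / 59,728,000 = 8.7703 ‰

8.77 ‰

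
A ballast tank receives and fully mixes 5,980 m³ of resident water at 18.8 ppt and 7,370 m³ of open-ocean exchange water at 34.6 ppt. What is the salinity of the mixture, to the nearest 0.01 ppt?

Total salt / total volume:
salt = 5,980×18.8 + 7,370×34.6 = 112,424 + 255,002 = 367,426
volume = 5,980 + 7,370 = 13,350 m³
S = 367,426 / 13,350 = 27.5225 ppt

27.52 ppt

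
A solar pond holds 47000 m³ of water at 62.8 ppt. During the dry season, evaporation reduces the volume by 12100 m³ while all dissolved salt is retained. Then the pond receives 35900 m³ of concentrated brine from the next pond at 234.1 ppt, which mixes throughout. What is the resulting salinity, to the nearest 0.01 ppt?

After evaporation: salt = 47,000×62.8 = 2,951,600; volume = 47,000 − 12,100 = 34,900 m³
After mixing: salt = 2,951,600 + 35,900×234.1 = 11,355,790; volume = 34,900 + 35,900 = 70,800 m³
S = 11,355,790 / 70,800 = 160.3925 ppt

160.39 ppt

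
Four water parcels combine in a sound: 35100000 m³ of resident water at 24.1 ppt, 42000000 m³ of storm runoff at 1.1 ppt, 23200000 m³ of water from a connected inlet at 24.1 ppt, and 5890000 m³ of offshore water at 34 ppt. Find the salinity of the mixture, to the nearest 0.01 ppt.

Weighted by volume,
salt = 35,100,000×24.1 + 42,000,000×1.1 + 23,200,000×24.1 + 5,890,000×34 = 845,910,000 + 46,200,000 + 559,120,000 + 200,260,000 = 1,651,490,000
volume = 35,100,000 + 42,000,000 + 23,200,000 + 5,890,000 = 106,190,000 m³
S = 1,651,490,000 / 106,190,000 = 15.5522 ppt

15.55 ppt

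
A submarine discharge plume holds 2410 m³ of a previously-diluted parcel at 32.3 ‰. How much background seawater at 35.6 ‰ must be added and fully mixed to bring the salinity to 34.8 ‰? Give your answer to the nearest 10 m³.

7530 m³

Salt balance: 2,410×32.3 + V×35.6 = (2,410+V)×34.8
77,843 + 35.6V = 83,868 + 34.8V
6,025 = 0.8V
V = 7,531.25 m³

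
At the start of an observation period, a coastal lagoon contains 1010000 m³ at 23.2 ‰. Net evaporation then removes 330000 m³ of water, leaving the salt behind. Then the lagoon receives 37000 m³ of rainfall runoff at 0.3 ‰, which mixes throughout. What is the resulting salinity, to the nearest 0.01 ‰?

After evaporation: salt = 1,010,000×23.2 = 23,432,000; volume = 1,010,000 − 330,000 = 680,000 m³
After mixing: salt = 23,432,000 + 37,000×0.3 = 23,443,100; volume = 680,000 + 37,000 = 717,000 m³
S = 23,443,100 / 717,000 = 32.6961 ‰

32.70 ‰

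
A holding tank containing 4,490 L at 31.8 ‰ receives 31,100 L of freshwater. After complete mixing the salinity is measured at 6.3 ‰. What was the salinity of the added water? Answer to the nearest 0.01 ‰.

Salt balance: 4,490×31.8 + 31,100×S = 35,590×6.3
142,782 + 31,100·S = 224,217
S = (224,217 − 142,782) / 31,100 = 2.6185 ‰

2.62 ‰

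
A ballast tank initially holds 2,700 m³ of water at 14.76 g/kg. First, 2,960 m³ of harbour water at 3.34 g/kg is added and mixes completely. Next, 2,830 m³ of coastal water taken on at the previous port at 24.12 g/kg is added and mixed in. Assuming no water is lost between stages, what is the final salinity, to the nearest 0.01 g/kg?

Mass of salt is conserved:
Initial salt = 2,700×14.76 = 39,852
After stage 1: salt = 39,852 + 2,960×3.34 = 49,738.4; volume = 5,660 m³; S = 8.788 g/kg
After stage 2: salt = 49,738.4 + 2,830×24.12 = 117,998; volume = 8,490 m³
S = 117,998 / 8,490 = 13.8985 g/kg

13.90 g/kg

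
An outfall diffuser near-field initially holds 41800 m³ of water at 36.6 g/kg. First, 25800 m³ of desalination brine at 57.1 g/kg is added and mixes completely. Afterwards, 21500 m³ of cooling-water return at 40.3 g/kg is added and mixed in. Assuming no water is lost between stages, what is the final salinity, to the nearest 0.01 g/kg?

43.43 g/kg

Salt balance:
Initial salt = 41,800×36.6 = 1,529,880
After stage 1: salt = 1,529,880 + 25,800×57.1 = 3,003,060; volume = 67,600 m³; S = 44.424 g/kg
After stage 2: salt = 3,003,060 + 21,500×40.3 = 3,869,510; volume = 89,100 m³
S = 3,869,510 / 89,100 = 43.4288 g/kg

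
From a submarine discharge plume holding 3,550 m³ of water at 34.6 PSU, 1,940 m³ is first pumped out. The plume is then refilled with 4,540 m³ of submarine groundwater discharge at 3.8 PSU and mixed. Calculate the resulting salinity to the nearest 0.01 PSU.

Remaining after removal: 1,610 m³ at 34.6 PSU (salt = 55,706)
After addition: salt = 55,706 + 4,540×3.8 = 72,958; volume = 6,150 m³
S = 72,958 / 6,150 = 11.8631 PSU

11.86 PSU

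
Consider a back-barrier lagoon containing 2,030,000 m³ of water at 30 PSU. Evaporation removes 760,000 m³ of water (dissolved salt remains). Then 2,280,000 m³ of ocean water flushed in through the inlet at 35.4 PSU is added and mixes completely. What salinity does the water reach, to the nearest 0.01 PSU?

After evaporation: salt = 2,030,000×30 = 60,900,000; volume = 2,030,000 − 760,000 = 1,270,000 m³
After mixing: salt = 60,900,000 + 2,280,000×35.4 = 141,612,000; volume = 1,270,000 + 2,280,000 = 3,550,000 m³
S = 141,612,000 / 3,550,000 = 39.8907 PSU

39.89 PSU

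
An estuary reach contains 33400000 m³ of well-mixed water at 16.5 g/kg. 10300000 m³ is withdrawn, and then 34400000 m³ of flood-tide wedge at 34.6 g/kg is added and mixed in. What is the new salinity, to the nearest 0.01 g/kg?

Remaining after removal: 23,100,000 m³ at 16.5 g/kg (salt = 381,150,000)
After addition: salt = 381,150,000 + 34,400,000×34.6 = 1,571,390,000; volume = 57,500,000 m³
S = 1,571,390,000 / 57,500,000 = 27.3285 g/kg

27.33 g/kg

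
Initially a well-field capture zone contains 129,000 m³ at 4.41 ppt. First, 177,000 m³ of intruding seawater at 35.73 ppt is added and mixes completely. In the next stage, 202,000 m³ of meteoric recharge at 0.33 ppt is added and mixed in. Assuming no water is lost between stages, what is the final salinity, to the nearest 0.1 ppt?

Mass of salt is conserved:
Initial salt = 129,000×4.41 = 568,890
After stage 1: salt = 568,890 + 177,000×35.73 = 6,893,100; volume = 306,000 m³; S = 22.526 ppt
After stage 2: salt = 6,893,100 + 202,000×0.33 = 6,959,760; volume = 508,000 m³
S = 6,959,760 / 508,000 = 13.7003 ppt

13.7 ppt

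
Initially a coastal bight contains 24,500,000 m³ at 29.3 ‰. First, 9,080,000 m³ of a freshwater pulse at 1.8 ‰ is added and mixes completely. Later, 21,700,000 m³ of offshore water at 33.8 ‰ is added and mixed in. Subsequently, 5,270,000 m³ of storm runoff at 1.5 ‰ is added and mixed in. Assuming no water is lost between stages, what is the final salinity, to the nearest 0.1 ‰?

24.4 ‰

Salt balance:
Initial salt = 24,500,000×29.3 = 717,850,000
After stage 1: salt = 717,850,000 + 9,080,000×1.8 = 734,194,000; volume = 33,580,000 m³; S = 21.864 ‰
After stage 2: salt = 734,194,000 + 21,700,000×33.8 = 1,467,654,000; volume = 55,280,000 m³; S = 26.549 ‰
After stage 3: salt = 1,467,654,000 + 5,270,000×1.5 = 1,475,559,000; volume = 60,550,000 m³
S = 1,475,559,000 / 60,550,000 = 24.3693 ‰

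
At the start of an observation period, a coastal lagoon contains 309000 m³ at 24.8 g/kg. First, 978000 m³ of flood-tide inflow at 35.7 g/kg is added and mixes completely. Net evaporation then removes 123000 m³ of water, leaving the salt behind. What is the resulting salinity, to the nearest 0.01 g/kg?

36.58 g/kg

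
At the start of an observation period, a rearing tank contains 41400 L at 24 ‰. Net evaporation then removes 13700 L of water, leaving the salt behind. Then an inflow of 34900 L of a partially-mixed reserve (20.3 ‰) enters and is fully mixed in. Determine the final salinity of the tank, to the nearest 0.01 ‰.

27.19 ‰

After evaporation: salt = 41,400×24 = 993,600; volume = 41,400 − 13,700 = 27,700 L
After mixing: salt = 993,600 + 34,900×20.3 = 1,702,070; volume = 27,700 + 34,900 = 62,600 L
S = 1,702,070 / 62,600 = 27.1896 ‰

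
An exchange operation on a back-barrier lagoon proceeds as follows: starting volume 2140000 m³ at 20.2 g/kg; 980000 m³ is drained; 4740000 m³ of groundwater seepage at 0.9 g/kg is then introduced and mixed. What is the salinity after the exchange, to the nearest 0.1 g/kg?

4.7 g/kg

Remaining after removal: 1,160,000 m³ at 20.2 g/kg (salt = 23,432,000)
After addition: salt = 23,432,000 + 4,740,000×0.9 = 27,698,000; volume = 5,900,000 m³
S = 27,698,000 / 5,900,000 = 4.6946 g/kg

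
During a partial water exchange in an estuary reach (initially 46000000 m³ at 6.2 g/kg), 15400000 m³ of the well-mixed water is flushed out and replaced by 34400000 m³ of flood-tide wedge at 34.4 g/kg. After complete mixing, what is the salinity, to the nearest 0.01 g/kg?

21.12 g/kg

Remaining after removal: 30,600,000 m³ at 6.2 g/kg (salt = 189,720,000)
After addition: salt = 189,720,000 + 34,400,000×34.4 = 1,373,080,000; volume = 65,000,000 m³
S = 1,373,080,000 / 65,000,000 = 21.1243 g/kg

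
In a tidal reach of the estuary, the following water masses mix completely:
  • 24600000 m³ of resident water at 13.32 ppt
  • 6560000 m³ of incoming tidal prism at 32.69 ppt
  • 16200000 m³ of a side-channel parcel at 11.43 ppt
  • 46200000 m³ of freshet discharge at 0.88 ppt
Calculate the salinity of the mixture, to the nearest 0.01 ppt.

8.21 ppt

Mass of salt is conserved:
salt = 24,600,000×13.32 + 6,560,000×32.69 + 16,200,000×11.43 + 46,200,000×0.88 = 327,672,000 + 214,446,400 + 185,166,000 + 40,656,000 = 767,940,400
volume = 24,600,000 + 6,560,000 + 16,200,000 + 46,200,000 = 93,560,000 m³
S = 767,940,400 / 93,560,000 = 8.208 ppt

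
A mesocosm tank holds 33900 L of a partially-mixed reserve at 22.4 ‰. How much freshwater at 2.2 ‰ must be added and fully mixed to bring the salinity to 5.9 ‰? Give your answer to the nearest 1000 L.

151000 L

Salt balance: 33,900×22.4 + V×2.2 = (33,900+V)×5.9
759,360 + 2.2V = 200,010 + 5.9V
559,350 = 3.7V
V = 151,175.68 L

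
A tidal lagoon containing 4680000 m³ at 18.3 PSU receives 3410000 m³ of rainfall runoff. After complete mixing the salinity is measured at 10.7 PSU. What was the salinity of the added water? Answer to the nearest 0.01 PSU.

0.27 PSU

Salt balance: 4,680,000×18.3 + 3,410,000×S = 8,090,000×10.7
85,644,000 + 3,410,000·S = 86,563,000
S = (86,563,000 − 85,644,000) / 3,410,000 = 0.2695 PSU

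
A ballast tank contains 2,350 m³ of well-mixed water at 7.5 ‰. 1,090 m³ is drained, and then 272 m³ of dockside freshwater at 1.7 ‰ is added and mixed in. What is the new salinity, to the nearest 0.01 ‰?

6.47 ‰

Remaining after removal: 1,260 m³ at 7.5 ‰ (salt = 9,450)
After addition: salt = 9,450 + 272×1.7 = 9,912.4; volume = 1,532 m³
S = 9,912.4 / 1,532 = 6.4702 ‰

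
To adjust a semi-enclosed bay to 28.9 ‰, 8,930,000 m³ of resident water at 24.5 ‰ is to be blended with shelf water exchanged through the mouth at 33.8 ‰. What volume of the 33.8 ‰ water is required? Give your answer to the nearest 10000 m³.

8020000 m³

Salt balance: 8,930,000×24.5 + V×33.8 = (8,930,000+V)×28.9
218,785,000 + 33.8V = 258,077,000 + 28.9V
39,292,000 = 4.9V
V = 8,018,775.51 m³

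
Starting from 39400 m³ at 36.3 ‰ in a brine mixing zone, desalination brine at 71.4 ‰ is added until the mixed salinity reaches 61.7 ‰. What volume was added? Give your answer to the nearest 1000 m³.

Salt balance: 39,400×36.3 + V×71.4 = (39,400+V)×61.7
1,430,220 + 71.4V = 2,430,980 + 61.7V
1,000,760 = 9.7V
V = 103,171.13 m³

103000 m³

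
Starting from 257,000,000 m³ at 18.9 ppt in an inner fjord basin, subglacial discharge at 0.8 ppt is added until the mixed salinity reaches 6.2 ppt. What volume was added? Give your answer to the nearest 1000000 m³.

604000000 m³

Salt balance: 257,000,000×18.9 + V×0.8 = (257,000,000+V)×6.2
4,857,300,000 + 0.8V = 1,593,400,000 + 6.2V
3,263,900,000 = 5.4V
V = 604,425,925.93 m³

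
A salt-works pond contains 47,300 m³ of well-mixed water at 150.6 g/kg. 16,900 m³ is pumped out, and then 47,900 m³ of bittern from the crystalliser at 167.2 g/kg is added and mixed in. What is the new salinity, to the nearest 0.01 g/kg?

Remaining after removal: 30,400 m³ at 150.6 g/kg (salt = 4,578,240)
After addition: salt = 4,578,240 + 47,900×167.2 = 12,587,120; volume = 78,300 m³
S = 12,587,120 / 78,300 = 160.755 g/kg

160.76 g/kg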